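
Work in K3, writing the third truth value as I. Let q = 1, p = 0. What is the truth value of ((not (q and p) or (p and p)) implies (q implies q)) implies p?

q and p = 1 and 0 = 0
not (q and p) = not 0 = 1
p and p = 0 and 0 = 0
not (q and p) or (p and p) = 1 or 0 = 1
q implies q = 1 implies 1 = 1
(not (q and p) or (p and p)) implies (q implies q) = 1 implies 1 = 1
((not (q and p) or (p and p)) implies (q implies q)) implies p = 1 implies 0 = 0

0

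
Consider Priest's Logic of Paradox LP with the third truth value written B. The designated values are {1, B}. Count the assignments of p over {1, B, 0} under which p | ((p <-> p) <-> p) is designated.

p=1: 1 ✓
p=B: B ✓
p=0: 0 ·

2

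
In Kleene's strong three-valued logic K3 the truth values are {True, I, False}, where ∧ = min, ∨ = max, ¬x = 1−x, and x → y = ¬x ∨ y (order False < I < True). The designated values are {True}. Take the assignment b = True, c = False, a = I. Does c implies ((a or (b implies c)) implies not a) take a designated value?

b implies c = True implies False = False
a or (b implies c) = I or False = I
not a = not I = I
(a or (b implies c)) implies not a = I implies I = I
c implies ((a or (b implies c)) implies not a) = False implies I = True
True ∈ {True}.

Yes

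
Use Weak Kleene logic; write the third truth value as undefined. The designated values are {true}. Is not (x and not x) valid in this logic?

Countermodel: x=undefined gives undefined, which is not designated.

No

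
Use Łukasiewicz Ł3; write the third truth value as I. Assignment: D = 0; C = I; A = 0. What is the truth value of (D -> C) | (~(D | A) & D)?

1

D -> C = 0 -> I = 1
D | A = 0 | 0 = 0
~(D | A) = ~0 = 1
~(D | A) & D = 1 & 0 = 0
(D -> C) | (~(D | A) & D) = 1 | 0 = 1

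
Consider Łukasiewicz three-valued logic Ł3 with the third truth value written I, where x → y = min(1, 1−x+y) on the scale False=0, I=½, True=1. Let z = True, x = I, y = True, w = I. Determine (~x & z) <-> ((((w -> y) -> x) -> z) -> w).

True

~x = ~I = I
~x & z = I & True = I
w -> y = I -> True = True  [min(1, 1−½+1)]
(w -> y) -> x = True -> I = I
((w -> y) -> x) -> z = I -> True = True
(((w -> y) -> x) -> z) -> w = True -> I = I
(~x & z) <-> ((((w -> y) -> x) -> z) -> w) = I <-> I = True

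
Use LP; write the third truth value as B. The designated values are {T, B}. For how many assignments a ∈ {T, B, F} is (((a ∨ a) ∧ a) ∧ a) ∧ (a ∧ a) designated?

2

a=T: T ✓
a=B: B ✓
a=F: F ·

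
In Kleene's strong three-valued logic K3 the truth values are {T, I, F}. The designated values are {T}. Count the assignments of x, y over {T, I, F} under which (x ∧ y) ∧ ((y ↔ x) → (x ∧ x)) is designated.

1

Designated under: (x=T, y=T).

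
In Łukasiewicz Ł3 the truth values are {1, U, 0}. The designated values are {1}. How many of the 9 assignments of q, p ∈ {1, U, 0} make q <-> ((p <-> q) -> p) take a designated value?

Of the 9 assignments, 6 give a value in {1}.

6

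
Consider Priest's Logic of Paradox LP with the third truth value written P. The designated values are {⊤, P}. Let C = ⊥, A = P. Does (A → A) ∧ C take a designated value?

No

A → A = P → P = P  [¬P ∨ P]
(A → A) ∧ C = P ∧ ⊥ = ⊥
⊥ ∉ {⊤, P}.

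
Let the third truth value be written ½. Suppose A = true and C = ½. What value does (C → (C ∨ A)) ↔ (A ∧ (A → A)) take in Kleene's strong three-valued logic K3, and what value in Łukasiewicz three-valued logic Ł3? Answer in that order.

true; true

In Kleene's strong three-valued logic K3: C ∨ A = ½ ∨ true = true
C → (C ∨ A) = ½ → true = true  [¬½ ∨ true]
A → A = true → true = true
A ∧ (A → A) = true ∧ true = true
(C → (C ∨ A)) ↔ (A ∧ (A → A)) = true ↔ true = true
In Łukasiewicz three-valued logic Ł3: C ∨ A = ½ ∨ true = true
C → (C ∨ A) = ½ → true = true  [min(1, 1−½+1)]
A → A = true → true = true
A ∧ (A → A) = true ∧ true = true
(C → (C ∨ A)) ↔ (A ∧ (A → A)) = true ↔ true = true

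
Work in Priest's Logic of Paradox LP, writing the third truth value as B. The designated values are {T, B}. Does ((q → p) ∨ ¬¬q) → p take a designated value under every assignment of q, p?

No

Countermodel: q=T, p=F gives F, which is not designated.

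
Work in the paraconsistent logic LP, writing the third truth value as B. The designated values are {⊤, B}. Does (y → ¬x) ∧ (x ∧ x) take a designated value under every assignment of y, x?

Countermodel: y=⊤, x=⊤ gives ⊥, which is not designated.

No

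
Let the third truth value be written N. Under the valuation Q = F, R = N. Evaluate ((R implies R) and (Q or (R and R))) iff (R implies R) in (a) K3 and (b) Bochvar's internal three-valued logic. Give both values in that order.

N; N

In K3: R implies R = N implies N = N
R and R = N and N = N
Q or (R and R) = F or N = N
(R implies R) and (Q or (R and R)) = N and N = N
R implies R = N implies N = N
((R implies R) and (Q or (R and R))) iff (R implies R) = N iff N = N
In Bochvar's internal three-valued logic: R implies R = N implies N = N  [any arg is the third value ⇒ result is the third value]
R and R = N and N = N
Q or (R and R) = F or N = N
(R implies R) and (Q or (R and R)) = N and N = N
R implies R = N implies N = N
((R implies R) and (Q or (R and R))) iff (R implies R) = N iff N = N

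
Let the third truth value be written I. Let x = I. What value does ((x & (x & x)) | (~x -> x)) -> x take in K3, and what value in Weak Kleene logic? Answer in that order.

I; I

In K3: x & x = I & I = I
x & (x & x) = I & I = I
~x = ~I = I
~x -> x = I -> I = I  [~I | I]
(x & (x & x)) | (~x -> x) = I | I = I
((x & (x & x)) | (~x -> x)) -> x = I -> I = I
In Weak Kleene logic: x & x = I & I = I
x & (x & x) = I & I = I
~x = ~I = I
~x -> x = I -> I = I
(x & (x & x)) | (~x -> x) = I | I = I
((x & (x & x)) | (~x -> x)) -> x = I -> I = I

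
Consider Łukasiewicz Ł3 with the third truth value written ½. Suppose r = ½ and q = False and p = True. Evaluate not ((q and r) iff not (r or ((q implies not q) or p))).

q and r = False and ½ = False
not q = not False = True
q implies not q = False implies True = True
(q implies not q) or p = True or True = True
r or ((q implies not q) or p) = ½ or True = True
not (r or ((q implies not q) or p)) = not True = False
(q and r) iff not (r or ((q implies not q) or p)) = False iff False = True
not ((q and r) iff not (r or ((q implies not q) or p))) = not True = False

False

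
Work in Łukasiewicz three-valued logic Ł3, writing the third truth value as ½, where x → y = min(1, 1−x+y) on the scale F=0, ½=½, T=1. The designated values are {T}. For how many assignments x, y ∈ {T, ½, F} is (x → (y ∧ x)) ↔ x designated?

Designated under: (x=T, y=T); (x=½, y=F).

2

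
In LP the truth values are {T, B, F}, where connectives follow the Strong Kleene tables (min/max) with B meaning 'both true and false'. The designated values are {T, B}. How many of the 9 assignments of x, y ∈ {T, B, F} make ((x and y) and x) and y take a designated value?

Designated under: (x=T, y=T); (x=T, y=B); (x=B, y=T); (x=B, y=B).

4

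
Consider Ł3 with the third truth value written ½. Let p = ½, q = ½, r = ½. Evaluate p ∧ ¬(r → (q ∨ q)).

q ∨ q = ½ ∨ ½ = ½
r → (q ∨ q) = ½ → ½ = True  [min(1, 1−½+½)]
¬(r → (q ∨ q)) = ¬True = False
p ∧ ¬(r → (q ∨ q)) = ½ ∧ False = False

False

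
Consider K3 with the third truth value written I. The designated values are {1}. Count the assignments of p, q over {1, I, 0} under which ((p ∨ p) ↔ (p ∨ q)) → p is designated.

4

Designated under: (p=1, q=1); (p=1, q=I); (p=1, q=0); (p=0, q=1).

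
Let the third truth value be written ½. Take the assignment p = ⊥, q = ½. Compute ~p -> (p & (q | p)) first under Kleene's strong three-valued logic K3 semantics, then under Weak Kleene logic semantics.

In Kleene's strong three-valued logic K3: ~p = ~⊥ = ⊤
q | p = ½ | ⊥ = ½
p & (q | p) = ⊥ & ½ = ⊥
~p -> (p & (q | p)) = ⊤ -> ⊥ = ⊥
In Weak Kleene logic: ~p = ~⊥ = ⊤
q | p = ½ | ⊥ = ½
p & (q | p) = ⊥ & ½ = ½
~p -> (p & (q | p)) = ⊤ -> ½ = ½  [any arg is the third value ⇒ result is the third value]
They differ because Kleene's strong three-valued logic K3 and Weak Kleene logic treat ½ differently under the binary connectives.

⊥; ½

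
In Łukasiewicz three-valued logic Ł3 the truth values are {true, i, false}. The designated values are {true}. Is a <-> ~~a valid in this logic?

Every assignment of a over {true, i, false} gives a value in {true}.
In particular, with a=i: a <-> ~~a = true.

Yes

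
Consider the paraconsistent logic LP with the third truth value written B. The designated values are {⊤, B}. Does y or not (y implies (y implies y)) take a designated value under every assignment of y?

No

Countermodel: y=⊥ gives ⊥, which is not designated.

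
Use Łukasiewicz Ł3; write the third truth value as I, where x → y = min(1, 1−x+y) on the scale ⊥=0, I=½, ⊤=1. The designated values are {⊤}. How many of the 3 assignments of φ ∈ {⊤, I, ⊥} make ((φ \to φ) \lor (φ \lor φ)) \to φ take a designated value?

1

φ=⊤: ⊤ ✓
φ=I: I ·
φ=⊥: ⊥ ·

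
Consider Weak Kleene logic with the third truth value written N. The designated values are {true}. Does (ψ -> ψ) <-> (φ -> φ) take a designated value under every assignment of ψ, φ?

No

Countermodel: ψ=true, φ=N gives N, which is not designated.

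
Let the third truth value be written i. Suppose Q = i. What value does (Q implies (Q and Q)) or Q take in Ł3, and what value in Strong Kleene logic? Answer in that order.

⊤; i

In Ł3: Q and Q = i and i = i
Q implies (Q and Q) = i implies i = ⊤  [min(1, 1−½+½)]
(Q implies (Q and Q)) or Q = ⊤ or i = ⊤
In Strong Kleene logic: Q and Q = i and i = i
Q implies (Q and Q) = i implies i = i
(Q implies (Q and Q)) or Q = i or i = i
They differ because Ł3 and Strong Kleene logic treat i differently under implication.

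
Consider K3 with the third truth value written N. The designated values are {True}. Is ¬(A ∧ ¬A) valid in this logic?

No

Countermodel: A=N gives N, which is not designated.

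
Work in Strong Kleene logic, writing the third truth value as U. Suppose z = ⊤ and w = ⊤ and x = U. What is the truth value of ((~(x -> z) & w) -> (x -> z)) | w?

x -> z = U -> ⊤ = ⊤
~(x -> z) = ~⊤ = ⊥
~(x -> z) & w = ⊥ & ⊤ = ⊥
x -> z = U -> ⊤ = ⊤
(~(x -> z) & w) -> (x -> z) = ⊥ -> ⊤ = ⊤
((~(x -> z) & w) -> (x -> z)) | w = ⊤ | ⊤ = ⊤

⊤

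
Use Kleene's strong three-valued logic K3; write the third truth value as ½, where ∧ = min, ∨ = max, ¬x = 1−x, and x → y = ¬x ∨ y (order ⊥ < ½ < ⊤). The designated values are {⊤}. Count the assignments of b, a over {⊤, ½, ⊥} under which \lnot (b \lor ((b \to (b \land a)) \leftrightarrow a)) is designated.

1

Designated under: (b=⊥, a=⊥).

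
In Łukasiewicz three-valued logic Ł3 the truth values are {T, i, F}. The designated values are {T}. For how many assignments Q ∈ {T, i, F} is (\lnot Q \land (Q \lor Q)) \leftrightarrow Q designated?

2

Q=T: F ·
Q=i: T ✓
Q=F: T ✓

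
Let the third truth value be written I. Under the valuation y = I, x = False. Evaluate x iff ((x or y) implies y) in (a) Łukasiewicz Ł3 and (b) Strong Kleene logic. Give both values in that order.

False; I

In Łukasiewicz Ł3: x or y = False or I = I
(x or y) implies y = I implies I = True  [min(1, 1−½+½)]
x iff ((x or y) implies y) = False iff True = False
In Strong Kleene logic: x or y = False or I = I
(x or y) implies y = I implies I = I  [not I or I]
x iff ((x or y) implies y) = False iff I = I
They differ because Łukasiewicz Ł3 and Strong Kleene logic treat I differently under implication.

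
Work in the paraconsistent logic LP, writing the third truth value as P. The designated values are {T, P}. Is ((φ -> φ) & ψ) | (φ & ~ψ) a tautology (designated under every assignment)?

No

Countermodel: φ=F, ψ=F gives F, which is not designated.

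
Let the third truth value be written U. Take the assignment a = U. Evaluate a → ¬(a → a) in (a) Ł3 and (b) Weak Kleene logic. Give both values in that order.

U; U

In Ł3: a → a = U → U = true  [min(1, 1−½+½)]
¬(a → a) = ¬true = false
a → ¬(a → a) = U → false = U
In Weak Kleene logic: a → a = U → U = U  [any arg is the third value ⇒ result is the third value]
¬(a → a) = ¬U = U
a → ¬(a → a) = U → U = U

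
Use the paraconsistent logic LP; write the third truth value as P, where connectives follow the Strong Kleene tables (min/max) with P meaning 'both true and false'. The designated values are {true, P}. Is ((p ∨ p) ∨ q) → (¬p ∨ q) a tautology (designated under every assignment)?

Countermodel: p=true, q=false gives false, which is not designated.

No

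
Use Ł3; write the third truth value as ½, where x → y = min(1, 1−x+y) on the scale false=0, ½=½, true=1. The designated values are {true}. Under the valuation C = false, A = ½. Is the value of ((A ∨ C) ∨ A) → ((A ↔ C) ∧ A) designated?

Yes

A ∨ C = ½ ∨ false = ½
(A ∨ C) ∨ A = ½ ∨ ½ = ½
A ↔ C = ½ ↔ false = ½  [1 − |½−0|]
(A ↔ C) ∧ A = ½ ∧ ½ = ½
((A ∨ C) ∨ A) → ((A ↔ C) ∧ A) = ½ → ½ = true
true ∈ {true}.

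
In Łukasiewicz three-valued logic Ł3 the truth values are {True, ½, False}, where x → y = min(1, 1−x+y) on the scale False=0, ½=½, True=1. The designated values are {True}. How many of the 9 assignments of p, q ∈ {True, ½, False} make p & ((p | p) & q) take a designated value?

1

Designated under: (p=True, q=True).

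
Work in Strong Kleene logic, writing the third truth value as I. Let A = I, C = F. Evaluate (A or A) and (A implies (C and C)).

A or A = I or I = I
C and C = F and F = F
A implies (C and C) = I implies F = I
(A or A) and (A implies (C and C)) = I and I = I

I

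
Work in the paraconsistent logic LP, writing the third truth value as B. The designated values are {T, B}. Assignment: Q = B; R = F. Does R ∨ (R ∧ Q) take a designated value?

R ∧ Q = F ∧ B = F
R ∨ (R ∧ Q) = F ∨ F = F
F ∉ {T, B}.

No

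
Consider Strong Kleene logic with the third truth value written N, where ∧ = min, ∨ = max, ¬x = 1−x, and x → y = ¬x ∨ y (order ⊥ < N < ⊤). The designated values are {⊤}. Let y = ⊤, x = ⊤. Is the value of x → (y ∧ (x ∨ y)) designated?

x ∨ y = ⊤ ∨ ⊤ = ⊤
y ∧ (x ∨ y) = ⊤ ∧ ⊤ = ⊤
x → (y ∧ (x ∨ y)) = ⊤ → ⊤ = ⊤
⊤ ∈ {⊤}.

Yes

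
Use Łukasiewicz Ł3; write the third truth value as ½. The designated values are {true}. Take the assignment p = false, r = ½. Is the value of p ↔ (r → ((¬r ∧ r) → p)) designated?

No

¬r = ¬½ = ½
¬r ∧ r = ½ ∧ ½ = ½
(¬r ∧ r) → p = ½ → false = ½  [min(1, 1−½+0)]
r → ((¬r ∧ r) → p) = ½ → ½ = true
p ↔ (r → ((¬r ∧ r) → p)) = false ↔ true = false
false ∉ {true}.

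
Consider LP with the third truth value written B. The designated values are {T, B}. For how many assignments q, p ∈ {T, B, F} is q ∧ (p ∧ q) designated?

4

Designated under: (q=T, p=T); (q=T, p=B); (q=B, p=T); (q=B, p=B).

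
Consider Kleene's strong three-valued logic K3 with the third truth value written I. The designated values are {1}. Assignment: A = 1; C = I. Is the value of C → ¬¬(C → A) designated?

Yes

C → A = I → 1 = 1  [¬I ∨ 1]
¬(C → A) = ¬1 = 0
¬¬(C → A) = ¬0 = 1
C → ¬¬(C → A) = I → 1 = 1
1 ∈ {1}.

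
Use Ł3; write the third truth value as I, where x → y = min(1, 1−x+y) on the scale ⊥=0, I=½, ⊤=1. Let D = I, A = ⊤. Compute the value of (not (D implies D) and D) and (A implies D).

D implies D = I implies I = ⊤  [min(1, 1−½+½)]
not (D implies D) = not ⊤ = ⊥
not (D implies D) and D = ⊥ and I = ⊥
A implies D = ⊤ implies I = I
(not (D implies D) and D) and (A implies D) = ⊥ and I = ⊥

⊥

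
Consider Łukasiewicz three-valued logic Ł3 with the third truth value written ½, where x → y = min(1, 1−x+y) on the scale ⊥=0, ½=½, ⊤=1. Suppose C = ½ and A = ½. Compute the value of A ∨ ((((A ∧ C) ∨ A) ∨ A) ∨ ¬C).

A ∧ C = ½ ∧ ½ = ½
(A ∧ C) ∨ A = ½ ∨ ½ = ½
((A ∧ C) ∨ A) ∨ A = ½ ∨ ½ = ½
¬C = ¬½ = ½
(((A ∧ C) ∨ A) ∨ A) ∨ ¬C = ½ ∨ ½ = ½
A ∨ ((((A ∧ C) ∨ A) ∨ A) ∨ ¬C) = ½ ∨ ½ = ½

½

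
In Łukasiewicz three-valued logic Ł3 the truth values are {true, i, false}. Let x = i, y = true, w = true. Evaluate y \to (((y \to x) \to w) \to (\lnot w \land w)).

false

y \to x = true \to i = i  [min(1, 1−1+½)]
(y \to x) \to w = i \to true = true
\lnot w = \lnot true = false
\lnot w \land w = false \land true = false
((y \to x) \to w) \to (\lnot w \land w) = true \to false = false
y \to (((y \to x) \to w) \to (\lnot w \land w)) = true \to false = false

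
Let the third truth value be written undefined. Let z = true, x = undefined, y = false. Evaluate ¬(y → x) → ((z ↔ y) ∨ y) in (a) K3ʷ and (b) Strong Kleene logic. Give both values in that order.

undefined; true

In K3ʷ: y → x = false → undefined = undefined  [any arg is the third value ⇒ result is the third value]
¬(y → x) = ¬undefined = undefined
z ↔ y = true ↔ false = false
(z ↔ y) ∨ y = false ∨ false = false
¬(y → x) → ((z ↔ y) ∨ y) = undefined → false = undefined
In Strong Kleene logic: y → x = false → undefined = true  [¬false ∨ undefined]
¬(y → x) = ¬true = false
z ↔ y = true ↔ false = false
(z ↔ y) ∨ y = false ∨ false = false
¬(y → x) → ((z ↔ y) ∨ y) = false → false = true
They differ because K3ʷ and Strong Kleene logic treat undefined differently under the binary connectives.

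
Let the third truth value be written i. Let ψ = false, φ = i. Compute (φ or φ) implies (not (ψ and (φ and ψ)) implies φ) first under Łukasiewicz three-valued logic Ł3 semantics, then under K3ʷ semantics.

true; i

In Łukasiewicz three-valued logic Ł3: φ or φ = i or i = i
φ and ψ = i and false = false
ψ and (φ and ψ) = false and false = false
not (ψ and (φ and ψ)) = not false = true
not (ψ and (φ and ψ)) implies φ = true implies i = i  [min(1, 1−1+½)]
(φ or φ) implies (not (ψ and (φ and ψ)) implies φ) = i implies i = true
In K3ʷ: φ or φ = i or i = i
φ and ψ = i and false = i
ψ and (φ and ψ) = false and i = i
not (ψ and (φ and ψ)) = not i = i
not (ψ and (φ and ψ)) implies φ = i implies i = i
(φ or φ) implies (not (ψ and (φ and ψ)) implies φ) = i implies i = i
They differ because Łukasiewicz three-valued logic Ł3 and K3ʷ treat i differently under the binary connectives.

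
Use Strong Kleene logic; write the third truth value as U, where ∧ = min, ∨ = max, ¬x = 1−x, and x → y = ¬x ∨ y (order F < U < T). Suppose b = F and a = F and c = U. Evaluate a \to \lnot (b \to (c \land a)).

T

c \land a = U \land F = F
b \to (c \land a) = F \to F = T
\lnot (b \to (c \land a)) = \lnot T = F
a \to \lnot (b \to (c \land a)) = F \to F = T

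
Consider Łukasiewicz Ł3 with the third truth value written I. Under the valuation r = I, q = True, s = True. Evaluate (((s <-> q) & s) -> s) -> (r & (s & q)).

I

s <-> q = True <-> True = True
(s <-> q) & s = True & True = True
((s <-> q) & s) -> s = True -> True = True
s & q = True & True = True
r & (s & q) = I & True = I
(((s <-> q) & s) -> s) -> (r & (s & q)) = True -> I = I  [min(1, 1−1+½)]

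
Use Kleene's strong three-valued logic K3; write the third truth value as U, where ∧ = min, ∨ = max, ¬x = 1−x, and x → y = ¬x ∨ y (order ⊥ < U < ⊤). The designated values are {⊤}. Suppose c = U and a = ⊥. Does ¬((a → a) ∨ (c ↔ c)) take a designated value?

No

a → a = ⊥ → ⊥ = ⊤
c ↔ c = U ↔ U = U
(a → a) ∨ (c ↔ c) = ⊤ ∨ U = ⊤
¬((a → a) ∨ (c ↔ c)) = ¬⊤ = ⊥
⊥ ∉ {⊤}.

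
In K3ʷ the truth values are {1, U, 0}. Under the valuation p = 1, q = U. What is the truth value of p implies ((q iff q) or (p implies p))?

U

q iff q = U iff U = U
p implies p = 1 implies 1 = 1
(q iff q) or (p implies p) = U or 1 = U
p implies ((q iff q) or (p implies p)) = 1 implies U = U  [any arg is the third value ⇒ result is the third value]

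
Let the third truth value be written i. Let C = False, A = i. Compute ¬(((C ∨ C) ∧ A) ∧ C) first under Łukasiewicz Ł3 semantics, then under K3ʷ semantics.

True; i

In Łukasiewicz Ł3: C ∨ C = False ∨ False = False
(C ∨ C) ∧ A = False ∧ i = False
((C ∨ C) ∧ A) ∧ C = False ∧ False = False
¬(((C ∨ C) ∧ A) ∧ C) = ¬False = True
In K3ʷ: C ∨ C = False ∨ False = False
(C ∨ C) ∧ A = False ∧ i = i
((C ∨ C) ∧ A) ∧ C = i ∧ False = i
¬(((C ∨ C) ∧ A) ∧ C) = ¬i = i
They differ because Łukasiewicz Ł3 and K3ʷ treat i differently under the binary connectives.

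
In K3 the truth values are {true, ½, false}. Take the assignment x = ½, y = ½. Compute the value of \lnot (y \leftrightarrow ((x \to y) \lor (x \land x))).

x \to y = ½ \to ½ = ½  [\lnot ½ \lor ½]
x \land x = ½ \land ½ = ½
(x \to y) \lor (x \land x) = ½ \lor ½ = ½
y \leftrightarrow ((x \to y) \lor (x \land x)) = ½ \leftrightarrow ½ = ½
\lnot (y \leftrightarrow ((x \to y) \lor (x \land x))) = \lnot ½ = ½

½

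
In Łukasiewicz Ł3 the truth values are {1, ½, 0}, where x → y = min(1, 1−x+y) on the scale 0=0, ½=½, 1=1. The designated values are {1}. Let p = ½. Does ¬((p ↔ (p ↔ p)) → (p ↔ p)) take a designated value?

p ↔ p = ½ ↔ ½ = 1
p ↔ (p ↔ p) = ½ ↔ 1 = ½
p ↔ p = ½ ↔ ½ = 1
(p ↔ (p ↔ p)) → (p ↔ p) = ½ → 1 = 1
¬((p ↔ (p ↔ p)) → (p ↔ p)) = ¬1 = 0
0 ∉ {1}.

No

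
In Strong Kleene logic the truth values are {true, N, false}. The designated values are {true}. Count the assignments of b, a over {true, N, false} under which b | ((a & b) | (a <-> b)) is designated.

4

Designated under: (b=true, a=true); (b=true, a=N); (b=true, a=false); (b=false, a=false).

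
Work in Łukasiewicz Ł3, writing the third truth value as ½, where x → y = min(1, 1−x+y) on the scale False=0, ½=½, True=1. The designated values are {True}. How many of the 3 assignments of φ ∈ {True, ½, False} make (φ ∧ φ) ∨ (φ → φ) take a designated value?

φ=True: True ✓
φ=½: True ✓
φ=False: True ✓

3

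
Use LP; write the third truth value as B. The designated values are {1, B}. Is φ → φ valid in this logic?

Yes

Every assignment of φ over {1, B, 0} gives a value in {1, B}.
In particular, with φ=B: φ → φ = B.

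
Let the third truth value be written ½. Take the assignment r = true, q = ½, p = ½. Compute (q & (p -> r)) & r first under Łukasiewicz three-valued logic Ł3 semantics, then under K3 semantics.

½; ½

In Łukasiewicz three-valued logic Ł3: p -> r = ½ -> true = true
q & (p -> r) = ½ & true = ½
(q & (p -> r)) & r = ½ & true = ½
In K3: p -> r = ½ -> true = true
q & (p -> r) = ½ & true = ½
(q & (p -> r)) & r = ½ & true = ½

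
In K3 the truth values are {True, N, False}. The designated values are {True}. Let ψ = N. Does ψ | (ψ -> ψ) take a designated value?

No

ψ -> ψ = N -> N = N  [~N | N]
ψ | (ψ -> ψ) = N | N = N
N ∉ {True}.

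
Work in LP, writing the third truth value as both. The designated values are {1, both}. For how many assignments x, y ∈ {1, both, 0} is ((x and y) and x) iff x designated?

8

Of the 9 assignments, 8 give a value in {1, both}.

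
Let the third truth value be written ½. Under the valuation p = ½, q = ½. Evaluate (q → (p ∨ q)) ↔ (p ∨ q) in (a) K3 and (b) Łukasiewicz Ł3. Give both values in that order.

In K3: p ∨ q = ½ ∨ ½ = ½
q → (p ∨ q) = ½ → ½ = ½
p ∨ q = ½ ∨ ½ = ½
(q → (p ∨ q)) ↔ (p ∨ q) = ½ ↔ ½ = ½
In Łukasiewicz Ł3: p ∨ q = ½ ∨ ½ = ½
q → (p ∨ q) = ½ → ½ = ⊤  [min(1, 1−½+½)]
p ∨ q = ½ ∨ ½ = ½
(q → (p ∨ q)) ↔ (p ∨ q) = ⊤ ↔ ½ = ½

½; ½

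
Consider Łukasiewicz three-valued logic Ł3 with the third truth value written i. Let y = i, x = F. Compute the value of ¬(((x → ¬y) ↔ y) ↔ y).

F

¬y = ¬i = i
x → ¬y = F → i = T  [min(1, 1−0+½)]
(x → ¬y) ↔ y = T ↔ i = i
((x → ¬y) ↔ y) ↔ y = i ↔ i = T
¬(((x → ¬y) ↔ y) ↔ y) = ¬T = F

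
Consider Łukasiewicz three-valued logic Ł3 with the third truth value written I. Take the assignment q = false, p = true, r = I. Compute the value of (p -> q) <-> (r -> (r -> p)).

p -> q = true -> false = false
r -> p = I -> true = true
r -> (r -> p) = I -> true = true
(p -> q) <-> (r -> (r -> p)) = false <-> true = false

false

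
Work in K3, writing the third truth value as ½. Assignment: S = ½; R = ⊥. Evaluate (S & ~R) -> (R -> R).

⊤

~R = ~⊥ = ⊤
S & ~R = ½ & ⊤ = ½
R -> R = ⊥ -> ⊥ = ⊤
(S & ~R) -> (R -> R) = ½ -> ⊤ = ⊤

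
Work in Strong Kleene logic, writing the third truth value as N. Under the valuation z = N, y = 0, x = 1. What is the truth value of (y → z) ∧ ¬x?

0

y → z = 0 → N = 1  [¬0 ∨ N]
¬x = ¬1 = 0
(y → z) ∧ ¬x = 1 ∧ 0 = 0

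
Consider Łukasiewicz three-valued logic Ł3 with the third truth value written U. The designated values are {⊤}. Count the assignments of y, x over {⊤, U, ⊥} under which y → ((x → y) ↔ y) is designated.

9

Of the 9 assignments, 9 give a value in {⊤}.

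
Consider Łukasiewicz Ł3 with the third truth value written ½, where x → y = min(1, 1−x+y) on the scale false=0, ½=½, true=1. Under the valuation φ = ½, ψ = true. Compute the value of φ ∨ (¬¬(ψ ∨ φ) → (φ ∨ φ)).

ψ ∨ φ = true ∨ ½ = true
¬(ψ ∨ φ) = ¬true = false
¬¬(ψ ∨ φ) = ¬false = true
φ ∨ φ = ½ ∨ ½ = ½
¬¬(ψ ∨ φ) → (φ ∨ φ) = true → ½ = ½
φ ∨ (¬¬(ψ ∨ φ) → (φ ∨ φ)) = ½ ∨ ½ = ½

½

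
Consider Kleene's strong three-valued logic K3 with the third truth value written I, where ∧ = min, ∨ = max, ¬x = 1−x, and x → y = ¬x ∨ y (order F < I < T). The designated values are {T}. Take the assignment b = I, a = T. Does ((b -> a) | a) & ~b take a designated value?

No

b -> a = I -> T = T  [~I | T]
(b -> a) | a = T | T = T
~b = ~I = I
((b -> a) | a) & ~b = T & I = I
I ∉ {T}.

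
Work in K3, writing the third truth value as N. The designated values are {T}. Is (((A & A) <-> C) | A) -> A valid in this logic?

No

Countermodel: A=N, C=T gives N, which is not designated.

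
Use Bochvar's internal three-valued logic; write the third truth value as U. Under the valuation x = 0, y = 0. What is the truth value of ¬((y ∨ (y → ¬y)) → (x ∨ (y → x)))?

¬y = ¬0 = 1
y → ¬y = 0 → 1 = 1
y ∨ (y → ¬y) = 0 ∨ 1 = 1
y → x = 0 → 0 = 1
x ∨ (y → x) = 0 ∨ 1 = 1
(y ∨ (y → ¬y)) → (x ∨ (y → x)) = 1 → 1 = 1
¬((y ∨ (y → ¬y)) → (x ∨ (y → x))) = ¬1 = 0

0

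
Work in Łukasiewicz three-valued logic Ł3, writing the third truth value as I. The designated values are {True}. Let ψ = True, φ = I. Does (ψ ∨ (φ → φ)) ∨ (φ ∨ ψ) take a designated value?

φ → φ = I → I = True  [min(1, 1−½+½)]
ψ ∨ (φ → φ) = True ∨ True = True
φ ∨ ψ = I ∨ True = True
(ψ ∨ (φ → φ)) ∨ (φ ∨ ψ) = True ∨ True = True
True ∈ {True}.

Yes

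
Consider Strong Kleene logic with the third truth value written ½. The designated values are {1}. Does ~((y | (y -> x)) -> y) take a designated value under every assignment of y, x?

No

Countermodel: y=1, x=1 gives 0, which is not designated.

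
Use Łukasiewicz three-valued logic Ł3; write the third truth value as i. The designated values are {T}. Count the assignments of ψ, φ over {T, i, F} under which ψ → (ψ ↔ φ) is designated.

7

Of the 9 assignments, 7 give a value in {T}.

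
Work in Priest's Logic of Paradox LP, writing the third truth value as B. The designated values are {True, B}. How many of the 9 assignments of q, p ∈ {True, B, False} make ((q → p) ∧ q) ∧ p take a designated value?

Designated under: (q=True, p=True); (q=True, p=B); (q=B, p=True); (q=B, p=B).

4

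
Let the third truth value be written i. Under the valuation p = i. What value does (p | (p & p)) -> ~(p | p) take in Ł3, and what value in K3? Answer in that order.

In Ł3: p & p = i & i = i
p | (p & p) = i | i = i
p | p = i | i = i
~(p | p) = ~i = i
(p | (p & p)) -> ~(p | p) = i -> i = 1
In K3: p & p = i & i = i
p | (p & p) = i | i = i
p | p = i | i = i
~(p | p) = ~i = i
(p | (p & p)) -> ~(p | p) = i -> i = i  [~i | i]
They differ because Ł3 and K3 treat i differently under implication.

1; i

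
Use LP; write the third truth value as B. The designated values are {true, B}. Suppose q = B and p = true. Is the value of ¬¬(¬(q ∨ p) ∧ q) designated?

No

q ∨ p = B ∨ true = true
¬(q ∨ p) = ¬true = false
¬(q ∨ p) ∧ q = false ∧ B = false
¬(¬(q ∨ p) ∧ q) = ¬false = true
¬¬(¬(q ∨ p) ∧ q) = ¬true = false
false ∉ {true, B}.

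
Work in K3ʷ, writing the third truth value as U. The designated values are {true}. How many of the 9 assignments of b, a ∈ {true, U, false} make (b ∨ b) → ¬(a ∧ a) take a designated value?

Designated under: (b=true, a=false); (b=false, a=true); (b=false, a=false).

3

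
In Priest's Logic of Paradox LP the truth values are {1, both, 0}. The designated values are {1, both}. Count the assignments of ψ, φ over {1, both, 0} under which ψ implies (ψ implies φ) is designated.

8

Of the 9 assignments, 8 give a value in {1, both}.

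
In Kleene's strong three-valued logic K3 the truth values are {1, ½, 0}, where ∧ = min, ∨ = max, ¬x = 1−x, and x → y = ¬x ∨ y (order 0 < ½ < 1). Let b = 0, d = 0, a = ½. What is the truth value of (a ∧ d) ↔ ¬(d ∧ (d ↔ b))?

a ∧ d = ½ ∧ 0 = 0
d ↔ b = 0 ↔ 0 = 1
d ∧ (d ↔ b) = 0 ∧ 1 = 0
¬(d ∧ (d ↔ b)) = ¬0 = 1
(a ∧ d) ↔ ¬(d ∧ (d ↔ b)) = 0 ↔ 1 = 0

0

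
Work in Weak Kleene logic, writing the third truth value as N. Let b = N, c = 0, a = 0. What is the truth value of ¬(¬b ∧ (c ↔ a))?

¬b = ¬N = N
c ↔ a = 0 ↔ 0 = 1
¬b ∧ (c ↔ a) = N ∧ 1 = N
¬(¬b ∧ (c ↔ a)) = ¬N = N

N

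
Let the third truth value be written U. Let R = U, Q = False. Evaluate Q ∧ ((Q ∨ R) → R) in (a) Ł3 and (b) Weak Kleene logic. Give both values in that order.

False; U

In Ł3: Q ∨ R = False ∨ U = U
(Q ∨ R) → R = U → U = True
Q ∧ ((Q ∨ R) → R) = False ∧ True = False
In Weak Kleene logic: Q ∨ R = False ∨ U = U
(Q ∨ R) → R = U → U = U  [any arg is the third value ⇒ result is the third value]
Q ∧ ((Q ∨ R) → R) = False ∧ U = U
They differ because Ł3 and Weak Kleene logic treat U differently under the binary connectives.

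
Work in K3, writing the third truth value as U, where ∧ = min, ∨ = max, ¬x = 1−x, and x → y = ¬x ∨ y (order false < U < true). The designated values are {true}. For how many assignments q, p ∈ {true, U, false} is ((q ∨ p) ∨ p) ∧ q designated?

3

Designated under: (q=true, p=true); (q=true, p=U); (q=true, p=false).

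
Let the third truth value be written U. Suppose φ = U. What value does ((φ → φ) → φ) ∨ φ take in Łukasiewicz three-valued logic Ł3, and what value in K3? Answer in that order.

U; U

In Łukasiewicz three-valued logic Ł3: φ → φ = U → U = T
(φ → φ) → φ = T → U = U
((φ → φ) → φ) ∨ φ = U ∨ U = U
In K3: φ → φ = U → U = U
(φ → φ) → φ = U → U = U
((φ → φ) → φ) ∨ φ = U ∨ U = U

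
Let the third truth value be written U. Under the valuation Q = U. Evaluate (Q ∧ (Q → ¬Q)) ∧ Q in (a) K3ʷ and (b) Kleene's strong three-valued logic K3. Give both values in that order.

In K3ʷ: ¬Q = ¬U = U
Q → ¬Q = U → U = U
Q ∧ (Q → ¬Q) = U ∧ U = U
(Q ∧ (Q → ¬Q)) ∧ Q = U ∧ U = U
In Kleene's strong three-valued logic K3: ¬Q = ¬U = U
Q → ¬Q = U → U = U  [¬U ∨ U]
Q ∧ (Q → ¬Q) = U ∧ U = U
(Q ∧ (Q → ¬Q)) ∧ Q = U ∧ U = U

U; U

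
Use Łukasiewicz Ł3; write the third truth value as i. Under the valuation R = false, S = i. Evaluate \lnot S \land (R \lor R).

false

\lnot S = \lnot i = i
R \lor R = false \lor false = false
\lnot S \land (R \lor R) = i \land false = false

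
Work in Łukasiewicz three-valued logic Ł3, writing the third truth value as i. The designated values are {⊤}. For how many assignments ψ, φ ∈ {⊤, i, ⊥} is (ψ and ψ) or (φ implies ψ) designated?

Of the 9 assignments, 6 give a value in {⊤}.

6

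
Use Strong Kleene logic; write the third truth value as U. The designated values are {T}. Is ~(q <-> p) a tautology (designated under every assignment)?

No

Countermodel: q=T, p=T gives F, which is not designated.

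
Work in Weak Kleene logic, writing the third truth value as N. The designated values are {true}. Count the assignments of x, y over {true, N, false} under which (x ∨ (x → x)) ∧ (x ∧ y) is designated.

Designated under: (x=true, y=true).

1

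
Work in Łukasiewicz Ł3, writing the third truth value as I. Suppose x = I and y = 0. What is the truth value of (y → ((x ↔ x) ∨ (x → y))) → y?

0

x ↔ x = I ↔ I = 1
x → y = I → 0 = I
(x ↔ x) ∨ (x → y) = 1 ∨ I = 1
y → ((x ↔ x) ∨ (x → y)) = 0 → 1 = 1
(y → ((x ↔ x) ∨ (x → y))) → y = 1 → 0 = 0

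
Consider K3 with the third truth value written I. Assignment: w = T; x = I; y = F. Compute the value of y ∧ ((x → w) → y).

F

x → w = I → T = T
(x → w) → y = T → F = F
y ∧ ((x → w) → y) = F ∧ F = F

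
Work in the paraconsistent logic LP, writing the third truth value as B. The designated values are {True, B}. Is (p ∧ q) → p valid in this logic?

Every assignment of p, q over {True, B, False} gives a value in {True, B}.
In particular, with p=B, q=B: (p ∧ q) → p = B.

Yes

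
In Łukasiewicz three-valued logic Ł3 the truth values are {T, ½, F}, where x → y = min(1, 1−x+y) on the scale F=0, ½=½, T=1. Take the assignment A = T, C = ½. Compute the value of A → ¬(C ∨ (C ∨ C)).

C ∨ C = ½ ∨ ½ = ½
C ∨ (C ∨ C) = ½ ∨ ½ = ½
¬(C ∨ (C ∨ C)) = ¬½ = ½
A → ¬(C ∨ (C ∨ C)) = T → ½ = ½  [min(1, 1−1+½)]

½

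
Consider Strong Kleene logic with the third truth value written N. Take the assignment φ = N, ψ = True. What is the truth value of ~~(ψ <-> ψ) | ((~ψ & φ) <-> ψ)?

ψ <-> ψ = True <-> True = True
~(ψ <-> ψ) = ~True = False
~~(ψ <-> ψ) = ~False = True
~ψ = ~True = False
~ψ & φ = False & N = False
(~ψ & φ) <-> ψ = False <-> True = False
~~(ψ <-> ψ) | ((~ψ & φ) <-> ψ) = True | False = True

True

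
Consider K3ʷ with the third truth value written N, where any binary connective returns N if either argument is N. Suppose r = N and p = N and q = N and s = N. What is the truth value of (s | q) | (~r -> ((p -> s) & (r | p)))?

N

s | q = N | N = N
~r = ~N = N
p -> s = N -> N = N
r | p = N | N = N
(p -> s) & (r | p) = N & N = N
~r -> ((p -> s) & (r | p)) = N -> N = N
(s | q) | (~r -> ((p -> s) & (r | p))) = N | N = N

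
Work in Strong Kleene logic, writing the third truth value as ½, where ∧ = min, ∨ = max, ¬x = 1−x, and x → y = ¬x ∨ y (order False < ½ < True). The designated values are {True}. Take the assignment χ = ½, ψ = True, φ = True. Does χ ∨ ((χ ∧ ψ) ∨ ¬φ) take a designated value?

No

χ ∧ ψ = ½ ∧ True = ½
¬φ = ¬True = False
(χ ∧ ψ) ∨ ¬φ = ½ ∨ False = ½
χ ∨ ((χ ∧ ψ) ∨ ¬φ) = ½ ∨ ½ = ½
½ ∉ {True}.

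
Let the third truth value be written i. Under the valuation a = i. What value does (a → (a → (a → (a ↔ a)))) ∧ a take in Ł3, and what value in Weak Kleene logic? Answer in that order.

i; i

In Ł3: a ↔ a = i ↔ i = T  [1 − |½−½|]
a → (a ↔ a) = i → T = T
a → (a → (a ↔ a)) = i → T = T
a → (a → (a → (a ↔ a))) = i → T = T
(a → (a → (a → (a ↔ a)))) ∧ a = T ∧ i = i
In Weak Kleene logic: a ↔ a = i ↔ i = i
a → (a ↔ a) = i → i = i  [any arg is the third value ⇒ result is the third value]
a → (a → (a ↔ a)) = i → i = i
a → (a → (a → (a ↔ a))) = i → i = i
(a → (a → (a → (a ↔ a)))) ∧ a = i ∧ i = i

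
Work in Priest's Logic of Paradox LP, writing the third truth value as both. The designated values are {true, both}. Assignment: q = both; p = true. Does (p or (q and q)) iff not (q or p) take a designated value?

q and q = both and both = both
p or (q and q) = true or both = true
q or p = both or true = true
not (q or p) = not true = false
(p or (q and q)) iff not (q or p) = true iff false = false
false ∉ {true, both}.

No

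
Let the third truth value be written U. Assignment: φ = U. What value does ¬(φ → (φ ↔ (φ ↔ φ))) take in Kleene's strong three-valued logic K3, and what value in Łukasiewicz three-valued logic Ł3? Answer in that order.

In Kleene's strong three-valued logic K3: φ ↔ φ = U ↔ U = U
φ ↔ (φ ↔ φ) = U ↔ U = U
φ → (φ ↔ (φ ↔ φ)) = U → U = U  [¬U ∨ U]
¬(φ → (φ ↔ (φ ↔ φ))) = ¬U = U
In Łukasiewicz three-valued logic Ł3: φ ↔ φ = U ↔ U = True  [1 − |½−½|]
φ ↔ (φ ↔ φ) = U ↔ True = U
φ → (φ ↔ (φ ↔ φ)) = U → U = True
¬(φ → (φ ↔ (φ ↔ φ))) = ¬True = False
They differ because Kleene's strong three-valued logic K3 and Łukasiewicz three-valued logic Ł3 treat U differently under implication.

U; False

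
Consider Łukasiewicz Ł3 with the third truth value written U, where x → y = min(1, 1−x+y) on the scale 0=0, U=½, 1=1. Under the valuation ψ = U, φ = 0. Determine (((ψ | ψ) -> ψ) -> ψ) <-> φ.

ψ | ψ = U | U = U
(ψ | ψ) -> ψ = U -> U = 1  [min(1, 1−½+½)]
((ψ | ψ) -> ψ) -> ψ = 1 -> U = U
(((ψ | ψ) -> ψ) -> ψ) <-> φ = U <-> 0 = U

U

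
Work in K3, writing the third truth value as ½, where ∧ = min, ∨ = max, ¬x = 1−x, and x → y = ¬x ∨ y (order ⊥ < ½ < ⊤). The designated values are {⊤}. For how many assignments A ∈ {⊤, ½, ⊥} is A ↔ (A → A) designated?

A=⊤: ⊤ ✓
A=½: ½ ·
A=⊥: ⊥ ·

1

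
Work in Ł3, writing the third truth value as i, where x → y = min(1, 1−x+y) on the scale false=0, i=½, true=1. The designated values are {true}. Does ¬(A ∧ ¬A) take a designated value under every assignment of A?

No

Countermodel: A=i gives i, which is not designated.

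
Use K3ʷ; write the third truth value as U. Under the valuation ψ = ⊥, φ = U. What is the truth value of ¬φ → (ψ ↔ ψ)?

U

¬φ = ¬U = U
ψ ↔ ψ = ⊥ ↔ ⊥ = ⊤
¬φ → (ψ ↔ ψ) = U → ⊤ = U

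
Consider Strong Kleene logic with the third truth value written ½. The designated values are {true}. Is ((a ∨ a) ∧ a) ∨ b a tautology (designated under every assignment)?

No

Countermodel: a=½, b=½ gives ½, which is not designated.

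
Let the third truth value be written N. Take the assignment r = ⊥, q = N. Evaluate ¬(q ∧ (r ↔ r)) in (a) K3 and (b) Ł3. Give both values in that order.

N; N

In K3: r ↔ r = ⊥ ↔ ⊥ = ⊤
q ∧ (r ↔ r) = N ∧ ⊤ = N
¬(q ∧ (r ↔ r)) = ¬N = N
In Ł3: r ↔ r = ⊥ ↔ ⊥ = ⊤
q ∧ (r ↔ r) = N ∧ ⊤ = N
¬(q ∧ (r ↔ r)) = ¬N = N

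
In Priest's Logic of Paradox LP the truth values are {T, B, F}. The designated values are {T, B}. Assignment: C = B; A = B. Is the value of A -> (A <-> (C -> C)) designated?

C -> C = B -> B = B  [~B | B]
A <-> (C -> C) = B <-> B = B
A -> (A <-> (C -> C)) = B -> B = B
B ∈ {T, B}.

Yes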